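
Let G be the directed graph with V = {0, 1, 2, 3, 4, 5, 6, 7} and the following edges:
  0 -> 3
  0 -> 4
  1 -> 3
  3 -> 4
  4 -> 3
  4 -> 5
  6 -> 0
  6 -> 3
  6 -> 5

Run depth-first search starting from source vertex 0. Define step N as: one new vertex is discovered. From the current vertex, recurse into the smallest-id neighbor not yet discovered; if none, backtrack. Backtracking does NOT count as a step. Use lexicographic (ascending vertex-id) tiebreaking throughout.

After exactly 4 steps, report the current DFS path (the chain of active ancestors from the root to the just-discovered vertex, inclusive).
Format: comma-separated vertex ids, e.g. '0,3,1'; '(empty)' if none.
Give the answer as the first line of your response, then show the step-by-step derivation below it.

0,3,4,5

step 1: discover 0; path=0; order=0
step 2: discover 3; path=0>3; order=0,3
step 3: discover 4; path=0>3>4; order=0,3,4
step 4: discover 5; path=0>3>4>5; order=0,3,4,5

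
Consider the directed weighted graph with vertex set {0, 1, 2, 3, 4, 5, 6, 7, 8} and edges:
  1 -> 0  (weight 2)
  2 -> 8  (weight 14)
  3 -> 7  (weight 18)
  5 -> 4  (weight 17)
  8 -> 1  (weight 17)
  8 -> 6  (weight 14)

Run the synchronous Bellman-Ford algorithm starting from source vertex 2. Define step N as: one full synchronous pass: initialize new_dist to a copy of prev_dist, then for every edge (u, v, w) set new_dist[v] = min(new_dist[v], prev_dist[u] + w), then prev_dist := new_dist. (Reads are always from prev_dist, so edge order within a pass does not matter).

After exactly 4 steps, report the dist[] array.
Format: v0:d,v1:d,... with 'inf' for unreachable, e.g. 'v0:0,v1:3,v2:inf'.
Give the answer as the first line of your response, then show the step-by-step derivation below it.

v0:33,v1:31,v2:0,v3:inf,v4:inf,v5:inf,v6:28,v7:inf,v8:14

step 1: dist = v0:inf,v1:inf,v2:0,v3:inf,v4:inf,v5:inf,v6:inf,v7:inf,v8:14
step 2: dist = v0:inf,v1:31,v2:0,v3:inf,v4:inf,v5:inf,v6:28,v7:inf,v8:14
step 3: dist = v0:33,v1:31,v2:0,v3:inf,v4:inf,v5:inf,v6:28,v7:inf,v8:14
step 4: dist = v0:33,v1:31,v2:0,v3:inf,v4:inf,v5:inf,v6:28,v7:inf,v8:14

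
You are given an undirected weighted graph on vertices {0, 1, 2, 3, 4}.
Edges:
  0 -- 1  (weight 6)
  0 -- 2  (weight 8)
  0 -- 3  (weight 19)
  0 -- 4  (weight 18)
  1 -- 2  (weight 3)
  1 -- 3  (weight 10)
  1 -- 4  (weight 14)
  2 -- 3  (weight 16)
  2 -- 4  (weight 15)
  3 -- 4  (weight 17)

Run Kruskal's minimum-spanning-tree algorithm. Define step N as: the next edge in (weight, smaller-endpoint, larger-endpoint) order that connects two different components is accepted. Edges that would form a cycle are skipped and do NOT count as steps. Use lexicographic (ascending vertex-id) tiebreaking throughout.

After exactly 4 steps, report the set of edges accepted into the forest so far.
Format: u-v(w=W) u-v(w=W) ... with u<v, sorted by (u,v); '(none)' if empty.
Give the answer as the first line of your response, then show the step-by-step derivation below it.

0-1(w=6) 1-2(w=3) 1-3(w=10) 1-4(w=14)

step 1: add edge 1-2 (w=3); MST = {1-2(w=3)}
step 2: add edge 0-1 (w=6); MST = {0-1(w=6) 1-2(w=3)}
step 3: add edge 1-3 (w=10); MST = {0-1(w=6) 1-2(w=3) 1-3(w=10)}
step 4: add edge 1-4 (w=14); MST = {0-1(w=6) 1-2(w=3) 1-3(w=10) 1-4(w=14)}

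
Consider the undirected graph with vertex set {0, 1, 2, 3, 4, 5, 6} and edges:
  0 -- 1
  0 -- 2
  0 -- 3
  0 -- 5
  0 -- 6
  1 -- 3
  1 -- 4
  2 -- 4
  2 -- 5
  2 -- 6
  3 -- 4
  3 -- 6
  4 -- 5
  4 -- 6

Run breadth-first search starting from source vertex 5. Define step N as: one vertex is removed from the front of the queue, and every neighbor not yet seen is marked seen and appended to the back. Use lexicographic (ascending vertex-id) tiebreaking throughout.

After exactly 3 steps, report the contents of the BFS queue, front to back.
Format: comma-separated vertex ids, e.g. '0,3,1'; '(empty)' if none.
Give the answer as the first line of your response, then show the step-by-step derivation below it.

4,1,3,6

step 1: dequeue 5; queue=[0,2,4]; order=5
step 2: dequeue 0; queue=[2,4,1,3,6]; order=5,0
step 3: dequeue 2; queue=[4,1,3,6]; order=5,0,2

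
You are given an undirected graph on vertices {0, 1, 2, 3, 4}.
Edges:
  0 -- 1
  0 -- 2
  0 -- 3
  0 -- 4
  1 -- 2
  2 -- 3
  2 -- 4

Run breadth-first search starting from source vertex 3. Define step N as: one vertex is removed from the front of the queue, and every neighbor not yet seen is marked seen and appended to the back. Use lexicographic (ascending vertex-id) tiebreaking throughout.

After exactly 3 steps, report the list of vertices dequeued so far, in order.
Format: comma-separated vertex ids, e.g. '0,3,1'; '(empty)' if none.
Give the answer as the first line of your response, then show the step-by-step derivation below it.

3,0,2

step 1: dequeue 3; queue=[0,2]; order=3
step 2: dequeue 0; queue=[2,1,4]; order=3,0
step 3: dequeue 2; queue=[1,4]; order=3,0,2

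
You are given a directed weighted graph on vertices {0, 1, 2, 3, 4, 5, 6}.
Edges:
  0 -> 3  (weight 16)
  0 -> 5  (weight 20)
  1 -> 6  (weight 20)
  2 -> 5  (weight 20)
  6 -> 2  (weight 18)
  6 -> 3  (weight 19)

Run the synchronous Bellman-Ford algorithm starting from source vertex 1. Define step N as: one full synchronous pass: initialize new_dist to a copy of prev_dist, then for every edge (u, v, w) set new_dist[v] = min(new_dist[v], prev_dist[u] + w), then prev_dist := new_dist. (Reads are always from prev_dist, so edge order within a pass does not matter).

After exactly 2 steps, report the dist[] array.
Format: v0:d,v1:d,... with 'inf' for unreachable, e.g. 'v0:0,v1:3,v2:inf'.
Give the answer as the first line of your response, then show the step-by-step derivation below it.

v0:inf,v1:0,v2:38,v3:39,v4:inf,v5:inf,v6:20

step 1: dist = v0:inf,v1:0,v2:inf,v3:inf,v4:inf,v5:inf,v6:20
step 2: dist = v0:inf,v1:0,v2:38,v3:39,v4:inf,v5:inf,v6:20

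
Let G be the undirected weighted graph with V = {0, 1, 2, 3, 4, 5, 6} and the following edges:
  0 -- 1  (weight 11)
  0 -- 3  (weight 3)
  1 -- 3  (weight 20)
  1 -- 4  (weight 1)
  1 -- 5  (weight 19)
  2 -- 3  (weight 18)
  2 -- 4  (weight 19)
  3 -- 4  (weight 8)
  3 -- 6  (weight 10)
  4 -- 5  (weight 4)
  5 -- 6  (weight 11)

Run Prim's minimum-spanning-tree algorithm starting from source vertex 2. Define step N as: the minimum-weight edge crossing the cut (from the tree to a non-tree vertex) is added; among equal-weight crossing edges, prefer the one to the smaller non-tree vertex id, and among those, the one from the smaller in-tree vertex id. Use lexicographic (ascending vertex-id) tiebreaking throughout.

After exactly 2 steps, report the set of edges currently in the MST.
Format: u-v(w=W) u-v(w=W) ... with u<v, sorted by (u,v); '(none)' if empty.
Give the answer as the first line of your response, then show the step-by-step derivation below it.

0-3(w=3) 2-3(w=18)

step 1: add edge 2-3 (w=18); MST = {2-3(w=18)}
step 2: add edge 0-3 (w=3); MST = {0-3(w=3) 2-3(w=18)}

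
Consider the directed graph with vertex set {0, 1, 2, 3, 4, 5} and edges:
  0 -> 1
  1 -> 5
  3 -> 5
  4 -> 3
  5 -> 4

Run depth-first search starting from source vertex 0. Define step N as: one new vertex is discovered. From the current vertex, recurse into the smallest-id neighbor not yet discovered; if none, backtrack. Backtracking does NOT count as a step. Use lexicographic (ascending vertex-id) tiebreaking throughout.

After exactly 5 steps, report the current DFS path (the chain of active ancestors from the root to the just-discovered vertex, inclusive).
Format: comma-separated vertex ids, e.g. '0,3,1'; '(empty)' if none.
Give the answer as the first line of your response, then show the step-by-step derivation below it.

0,1,5,4,3

step 1: discover 0; path=0; order=0
step 2: discover 1; path=0>1; order=0,1
step 3: discover 5; path=0>1>5; order=0,1,5
step 4: discover 4; path=0>1>5>4; order=0,1,5,4
step 5: discover 3; path=0>1>5>4>3; order=0,1,5,4,3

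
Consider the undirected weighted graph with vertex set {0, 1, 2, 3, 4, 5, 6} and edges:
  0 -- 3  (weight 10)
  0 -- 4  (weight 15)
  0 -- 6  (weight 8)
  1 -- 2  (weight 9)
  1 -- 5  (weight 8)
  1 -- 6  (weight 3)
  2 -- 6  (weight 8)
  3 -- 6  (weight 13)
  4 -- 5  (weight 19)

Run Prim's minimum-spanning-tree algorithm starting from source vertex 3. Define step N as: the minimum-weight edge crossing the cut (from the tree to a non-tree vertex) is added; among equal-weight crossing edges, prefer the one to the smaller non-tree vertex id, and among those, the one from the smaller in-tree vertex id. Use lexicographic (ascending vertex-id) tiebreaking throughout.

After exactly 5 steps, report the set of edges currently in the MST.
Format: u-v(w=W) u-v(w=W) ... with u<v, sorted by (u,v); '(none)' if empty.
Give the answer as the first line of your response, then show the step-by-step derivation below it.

0-3(w=10) 0-6(w=8) 1-5(w=8) 1-6(w=3) 2-6(w=8)

step 1: add edge 0-3 (w=10); MST = {0-3(w=10)}
step 2: add edge 0-6 (w=8); MST = {0-3(w=10) 0-6(w=8)}
step 3: add edge 1-6 (w=3); MST = {0-3(w=10) 0-6(w=8) 1-6(w=3)}
step 4: add edge 2-6 (w=8); MST = {0-3(w=10) 0-6(w=8) 1-6(w=3) 2-6(w=8)}
step 5: add edge 1-5 (w=8); MST = {0-3(w=10) 0-6(w=8) 1-5(w=8) 1-6(w=3) 2-6(w=8)}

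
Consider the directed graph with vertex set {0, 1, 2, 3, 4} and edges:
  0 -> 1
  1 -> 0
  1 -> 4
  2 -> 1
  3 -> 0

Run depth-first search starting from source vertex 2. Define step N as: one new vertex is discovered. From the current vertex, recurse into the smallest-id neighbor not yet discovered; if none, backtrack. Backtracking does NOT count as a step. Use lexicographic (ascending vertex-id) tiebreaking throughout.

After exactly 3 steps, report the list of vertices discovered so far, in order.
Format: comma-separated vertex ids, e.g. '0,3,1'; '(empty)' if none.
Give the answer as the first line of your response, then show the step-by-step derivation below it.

2,1,0

step 1: discover 2; path=2; order=2
step 2: discover 1; path=2>1; order=2,1
step 3: discover 0; path=2>1>0; order=2,1,0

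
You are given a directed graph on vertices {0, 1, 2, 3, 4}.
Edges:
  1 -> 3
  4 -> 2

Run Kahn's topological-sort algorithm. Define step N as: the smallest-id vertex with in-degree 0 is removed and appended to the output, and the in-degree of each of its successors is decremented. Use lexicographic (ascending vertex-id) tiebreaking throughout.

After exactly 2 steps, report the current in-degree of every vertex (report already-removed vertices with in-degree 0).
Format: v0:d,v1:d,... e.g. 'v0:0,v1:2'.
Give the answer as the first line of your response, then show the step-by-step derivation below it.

v0:0,v1:0,v2:1,v3:0,v4:0

step 1: output 0; order=[0]; indeg=(0,0,1,1,0)
step 2: output 1; order=[0,1]; indeg=(0,0,1,0,0)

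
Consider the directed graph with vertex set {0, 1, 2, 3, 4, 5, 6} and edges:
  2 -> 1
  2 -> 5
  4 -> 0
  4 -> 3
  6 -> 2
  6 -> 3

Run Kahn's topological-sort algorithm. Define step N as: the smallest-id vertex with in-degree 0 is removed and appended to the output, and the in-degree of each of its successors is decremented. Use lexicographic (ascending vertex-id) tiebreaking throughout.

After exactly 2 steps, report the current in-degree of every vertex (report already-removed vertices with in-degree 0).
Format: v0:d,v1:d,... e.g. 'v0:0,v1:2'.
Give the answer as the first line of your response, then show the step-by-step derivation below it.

v0:0,v1:1,v2:1,v3:1,v4:0,v5:1,v6:0

step 1: output 4; order=[4]; indeg=(0,1,1,1,0,1,0)
step 2: output 0; order=[4,0]; indeg=(0,1,1,1,0,1,0)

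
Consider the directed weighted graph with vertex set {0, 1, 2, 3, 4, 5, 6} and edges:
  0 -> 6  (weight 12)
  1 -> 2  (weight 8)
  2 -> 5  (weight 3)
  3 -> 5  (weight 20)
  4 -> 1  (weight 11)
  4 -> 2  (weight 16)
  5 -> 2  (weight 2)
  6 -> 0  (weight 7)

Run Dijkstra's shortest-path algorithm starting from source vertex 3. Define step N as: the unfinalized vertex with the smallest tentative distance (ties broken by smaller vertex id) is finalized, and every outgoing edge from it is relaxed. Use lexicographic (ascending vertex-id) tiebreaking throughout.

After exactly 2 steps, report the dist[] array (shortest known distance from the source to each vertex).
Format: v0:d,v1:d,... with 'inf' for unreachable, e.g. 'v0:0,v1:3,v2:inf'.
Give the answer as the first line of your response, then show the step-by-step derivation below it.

v0:inf,v1:inf,v2:22,v3:0,v4:inf,v5:20,v6:inf

step 1: dist = v0:inf,v1:inf,v2:inf,v3:0,v4:inf,v5:20,v6:inf
step 2: dist = v0:inf,v1:inf,v2:22,v3:0,v4:inf,v5:20,v6:inf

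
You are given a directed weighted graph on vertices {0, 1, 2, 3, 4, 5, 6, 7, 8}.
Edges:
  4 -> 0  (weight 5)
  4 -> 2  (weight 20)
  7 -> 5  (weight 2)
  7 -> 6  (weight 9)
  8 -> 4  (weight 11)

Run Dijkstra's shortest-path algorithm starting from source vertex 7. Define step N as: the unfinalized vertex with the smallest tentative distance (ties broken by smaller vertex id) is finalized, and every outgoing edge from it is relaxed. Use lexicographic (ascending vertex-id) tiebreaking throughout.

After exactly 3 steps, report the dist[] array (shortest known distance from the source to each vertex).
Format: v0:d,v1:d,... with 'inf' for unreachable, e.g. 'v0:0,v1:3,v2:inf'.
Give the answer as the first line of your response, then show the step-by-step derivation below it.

v0:inf,v1:inf,v2:inf,v3:inf,v4:inf,v5:2,v6:9,v7:0,v8:inf

step 1: dist = v0:inf,v1:inf,v2:inf,v3:inf,v4:inf,v5:2,v6:9,v7:0,v8:inf
step 2: dist = v0:inf,v1:inf,v2:inf,v3:inf,v4:inf,v5:2,v6:9,v7:0,v8:inf
step 3: dist = v0:inf,v1:inf,v2:inf,v3:inf,v4:inf,v5:2,v6:9,v7:0,v8:inf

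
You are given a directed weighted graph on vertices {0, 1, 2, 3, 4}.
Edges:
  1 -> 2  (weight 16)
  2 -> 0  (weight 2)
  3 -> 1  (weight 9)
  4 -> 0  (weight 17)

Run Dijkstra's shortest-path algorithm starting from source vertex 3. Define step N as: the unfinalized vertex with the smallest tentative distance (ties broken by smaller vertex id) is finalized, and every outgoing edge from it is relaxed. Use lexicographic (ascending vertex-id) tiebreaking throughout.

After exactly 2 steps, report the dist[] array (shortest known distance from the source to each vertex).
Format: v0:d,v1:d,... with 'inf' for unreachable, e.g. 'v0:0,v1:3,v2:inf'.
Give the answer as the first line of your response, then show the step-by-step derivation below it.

v0:inf,v1:9,v2:25,v3:0,v4:inf

step 1: dist = v0:inf,v1:9,v2:inf,v3:0,v4:inf
step 2: dist = v0:inf,v1:9,v2:25,v3:0,v4:inf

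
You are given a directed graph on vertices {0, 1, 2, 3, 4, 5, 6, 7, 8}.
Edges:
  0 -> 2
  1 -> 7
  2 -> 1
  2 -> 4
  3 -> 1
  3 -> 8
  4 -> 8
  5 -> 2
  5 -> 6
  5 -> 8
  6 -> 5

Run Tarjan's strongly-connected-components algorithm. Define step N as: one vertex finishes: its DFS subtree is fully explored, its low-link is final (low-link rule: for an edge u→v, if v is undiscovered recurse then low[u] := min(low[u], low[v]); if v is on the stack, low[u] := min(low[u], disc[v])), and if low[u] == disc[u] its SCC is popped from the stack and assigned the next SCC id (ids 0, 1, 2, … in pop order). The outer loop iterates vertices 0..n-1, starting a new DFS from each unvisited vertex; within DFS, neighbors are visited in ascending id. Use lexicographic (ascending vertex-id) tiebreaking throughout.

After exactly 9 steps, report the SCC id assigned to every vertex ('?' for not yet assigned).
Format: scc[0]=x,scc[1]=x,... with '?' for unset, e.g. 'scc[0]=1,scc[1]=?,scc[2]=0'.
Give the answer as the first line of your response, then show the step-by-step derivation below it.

scc[0]=5,scc[1]=1,scc[2]=4,scc[3]=6,scc[4]=3,scc[5]=7,scc[6]=7,scc[7]=0,scc[8]=2

step 1: low=(low[0]=0,low[1]=2,low[2]=1,low[3]=?,low[4]=?,low[5]=?,low[6]=?,low[7]=3,low[8]=?); scc=(scc[0]=?,scc[1]=?,scc[2]=?,scc[3]=?,scc[4]=?,scc[5]=?,scc[6]=?,scc[7]=0,scc[8]=?)
step 2: low=(low[0]=0,low[1]=2,low[2]=1,low[3]=?,low[4]=?,low[5]=?,low[6]=?,low[7]=3,low[8]=?); scc=(scc[0]=?,scc[1]=1,scc[2]=?,scc[3]=?,scc[4]=?,scc[5]=?,scc[6]=?,scc[7]=0,scc[8]=?)
step 3: low=(low[0]=0,low[1]=2,low[2]=1,low[3]=?,low[4]=4,low[5]=?,low[6]=?,low[7]=3,low[8]=5); scc=(scc[0]=?,scc[1]=1,scc[2]=?,scc[3]=?,scc[4]=?,scc[5]=?,scc[6]=?,scc[7]=0,scc[8]=2)
step 4: low=(low[0]=0,low[1]=2,low[2]=1,low[3]=?,low[4]=4,low[5]=?,low[6]=?,low[7]=3,low[8]=5); scc=(scc[0]=?,scc[1]=1,scc[2]=?,scc[3]=?,scc[4]=3,scc[5]=?,scc[6]=?,scc[7]=0,scc[8]=2)
step 5: low=(low[0]=0,low[1]=2,low[2]=1,low[3]=?,low[4]=4,low[5]=?,low[6]=?,low[7]=3,low[8]=5); scc=(scc[0]=?,scc[1]=1,scc[2]=4,scc[3]=?,scc[4]=3,scc[5]=?,scc[6]=?,scc[7]=0,scc[8]=2)
step 6: low=(low[0]=0,low[1]=2,low[2]=1,low[3]=?,low[4]=4,low[5]=?,low[6]=?,low[7]=3,low[8]=5); scc=(scc[0]=5,scc[1]=1,scc[2]=4,scc[3]=?,scc[4]=3,scc[5]=?,scc[6]=?,scc[7]=0,scc[8]=2)
step 7: low=(low[0]=0,low[1]=2,low[2]=1,low[3]=6,low[4]=4,low[5]=?,low[6]=?,low[7]=3,low[8]=5); scc=(scc[0]=5,scc[1]=1,scc[2]=4,scc[3]=6,scc[4]=3,scc[5]=?,scc[6]=?,scc[7]=0,scc[8]=2)
step 8: low=(low[0]=0,low[1]=2,low[2]=1,low[3]=6,low[4]=4,low[5]=7,low[6]=7,low[7]=3,low[8]=5); scc=(scc[0]=5,scc[1]=1,scc[2]=4,scc[3]=6,scc[4]=3,scc[5]=?,scc[6]=?,scc[7]=0,scc[8]=2)
step 9: low=(low[0]=0,low[1]=2,low[2]=1,low[3]=6,low[4]=4,low[5]=7,low[6]=7,low[7]=3,low[8]=5); scc=(scc[0]=5,scc[1]=1,scc[2]=4,scc[3]=6,scc[4]=3,scc[5]=7,scc[6]=7,scc[7]=0,scc[8]=2)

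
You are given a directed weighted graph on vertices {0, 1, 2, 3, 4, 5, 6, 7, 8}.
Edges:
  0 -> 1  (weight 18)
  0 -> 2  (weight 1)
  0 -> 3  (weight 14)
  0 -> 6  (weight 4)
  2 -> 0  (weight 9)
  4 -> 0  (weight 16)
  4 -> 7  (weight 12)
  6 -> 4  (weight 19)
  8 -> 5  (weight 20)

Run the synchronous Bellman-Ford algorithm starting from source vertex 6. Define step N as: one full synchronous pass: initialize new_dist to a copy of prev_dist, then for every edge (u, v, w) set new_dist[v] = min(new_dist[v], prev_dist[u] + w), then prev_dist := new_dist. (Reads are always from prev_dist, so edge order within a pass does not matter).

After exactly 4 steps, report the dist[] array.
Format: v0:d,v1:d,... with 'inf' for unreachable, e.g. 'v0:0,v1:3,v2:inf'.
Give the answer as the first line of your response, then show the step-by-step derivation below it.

v0:35,v1:53,v2:36,v3:49,v4:19,v5:inf,v6:0,v7:31,v8:inf

step 1: dist = v0:inf,v1:inf,v2:inf,v3:inf,v4:19,v5:inf,v6:0,v7:inf,v8:inf
step 2: dist = v0:35,v1:inf,v2:inf,v3:inf,v4:19,v5:inf,v6:0,v7:31,v8:inf
step 3: dist = v0:35,v1:53,v2:36,v3:49,v4:19,v5:inf,v6:0,v7:31,v8:inf
step 4: dist = v0:35,v1:53,v2:36,v3:49,v4:19,v5:inf,v6:0,v7:31,v8:inf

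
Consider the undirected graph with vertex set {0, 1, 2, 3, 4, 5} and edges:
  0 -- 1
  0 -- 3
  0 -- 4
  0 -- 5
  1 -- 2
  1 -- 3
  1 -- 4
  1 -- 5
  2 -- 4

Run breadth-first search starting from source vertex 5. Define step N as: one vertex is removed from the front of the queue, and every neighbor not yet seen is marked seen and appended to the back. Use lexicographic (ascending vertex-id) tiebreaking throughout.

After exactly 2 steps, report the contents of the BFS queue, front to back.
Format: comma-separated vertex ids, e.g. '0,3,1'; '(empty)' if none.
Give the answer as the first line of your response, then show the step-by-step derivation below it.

1,3,4

step 1: dequeue 5; queue=[0,1]; order=5
step 2: dequeue 0; queue=[1,3,4]; order=5,0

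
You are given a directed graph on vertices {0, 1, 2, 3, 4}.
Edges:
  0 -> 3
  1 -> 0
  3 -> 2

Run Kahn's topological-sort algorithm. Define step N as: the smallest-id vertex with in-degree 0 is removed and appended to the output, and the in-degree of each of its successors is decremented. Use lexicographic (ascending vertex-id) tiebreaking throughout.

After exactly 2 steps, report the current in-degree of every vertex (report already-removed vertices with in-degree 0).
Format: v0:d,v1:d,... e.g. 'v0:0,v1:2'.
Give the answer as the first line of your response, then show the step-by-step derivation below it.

v0:0,v1:0,v2:1,v3:0,v4:0

step 1: output 1; order=[1]; indeg=(0,0,1,1,0)
step 2: output 0; order=[1,0]; indeg=(0,0,1,0,0)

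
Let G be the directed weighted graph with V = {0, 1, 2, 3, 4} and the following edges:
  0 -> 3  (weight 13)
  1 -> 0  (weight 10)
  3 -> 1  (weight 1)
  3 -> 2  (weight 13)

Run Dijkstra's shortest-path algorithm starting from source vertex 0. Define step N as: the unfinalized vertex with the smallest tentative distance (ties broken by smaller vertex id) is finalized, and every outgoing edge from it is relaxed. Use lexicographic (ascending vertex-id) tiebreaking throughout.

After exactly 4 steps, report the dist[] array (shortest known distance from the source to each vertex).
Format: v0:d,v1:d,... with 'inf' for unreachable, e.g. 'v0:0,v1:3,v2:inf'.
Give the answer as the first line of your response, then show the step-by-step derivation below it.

v0:0,v1:14,v2:26,v3:13,v4:inf

step 1: dist = v0:0,v1:inf,v2:inf,v3:13,v4:inf
step 2: dist = v0:0,v1:14,v2:26,v3:13,v4:inf
step 3: dist = v0:0,v1:14,v2:26,v3:13,v4:inf
step 4: dist = v0:0,v1:14,v2:26,v3:13,v4:inf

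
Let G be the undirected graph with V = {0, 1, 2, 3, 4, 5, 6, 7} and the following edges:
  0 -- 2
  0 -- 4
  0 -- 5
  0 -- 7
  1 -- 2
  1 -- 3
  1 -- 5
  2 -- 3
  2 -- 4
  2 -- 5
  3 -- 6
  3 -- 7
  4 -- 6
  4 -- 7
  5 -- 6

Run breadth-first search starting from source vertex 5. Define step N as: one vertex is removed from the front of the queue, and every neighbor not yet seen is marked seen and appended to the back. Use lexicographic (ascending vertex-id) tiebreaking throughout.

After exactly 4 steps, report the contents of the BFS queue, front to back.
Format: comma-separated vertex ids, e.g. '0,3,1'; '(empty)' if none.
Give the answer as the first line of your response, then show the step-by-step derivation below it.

6,4,7,3

step 1: dequeue 5; queue=[0,1,2,6]; order=5
step 2: dequeue 0; queue=[1,2,6,4,7]; order=5,0
step 3: dequeue 1; queue=[2,6,4,7,3]; order=5,0,1
step 4: dequeue 2; queue=[6,4,7,3]; order=5,0,1,2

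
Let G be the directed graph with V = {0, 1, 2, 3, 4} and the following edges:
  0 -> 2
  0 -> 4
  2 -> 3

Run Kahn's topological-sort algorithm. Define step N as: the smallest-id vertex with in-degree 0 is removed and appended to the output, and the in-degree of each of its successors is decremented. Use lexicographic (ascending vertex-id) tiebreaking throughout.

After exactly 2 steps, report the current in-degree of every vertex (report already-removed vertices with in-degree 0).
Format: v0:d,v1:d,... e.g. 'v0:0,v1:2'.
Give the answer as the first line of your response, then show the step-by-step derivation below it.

v0:0,v1:0,v2:0,v3:1,v4:0

step 1: output 0; order=[0]; indeg=(0,0,0,1,0)
step 2: output 1; order=[0,1]; indeg=(0,0,0,1,0)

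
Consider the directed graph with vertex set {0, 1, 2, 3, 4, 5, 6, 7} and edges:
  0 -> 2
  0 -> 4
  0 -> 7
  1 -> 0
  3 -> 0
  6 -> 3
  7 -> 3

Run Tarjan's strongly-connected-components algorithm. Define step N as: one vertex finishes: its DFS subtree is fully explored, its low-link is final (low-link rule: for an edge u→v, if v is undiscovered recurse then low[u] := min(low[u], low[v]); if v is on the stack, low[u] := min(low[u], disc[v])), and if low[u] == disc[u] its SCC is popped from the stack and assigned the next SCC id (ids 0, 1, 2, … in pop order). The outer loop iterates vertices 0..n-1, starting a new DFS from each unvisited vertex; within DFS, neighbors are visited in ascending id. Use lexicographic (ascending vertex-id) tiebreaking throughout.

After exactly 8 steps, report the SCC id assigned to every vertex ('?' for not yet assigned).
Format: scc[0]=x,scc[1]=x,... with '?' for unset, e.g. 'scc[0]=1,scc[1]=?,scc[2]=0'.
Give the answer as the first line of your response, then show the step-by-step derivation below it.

scc[0]=2,scc[1]=3,scc[2]=0,scc[3]=2,scc[4]=1,scc[5]=4,scc[6]=5,scc[7]=2

step 1: low=(low[0]=0,low[1]=?,low[2]=1,low[3]=?,low[4]=?,low[5]=?,low[6]=?,low[7]=?); scc=(scc[0]=?,scc[1]=?,scc[2]=0,scc[3]=?,scc[4]=?,scc[5]=?,scc[6]=?,scc[7]=?)
step 2: low=(low[0]=0,low[1]=?,low[2]=1,low[3]=?,low[4]=2,low[5]=?,low[6]=?,low[7]=?); scc=(scc[0]=?,scc[1]=?,scc[2]=0,scc[3]=?,scc[4]=1,scc[5]=?,scc[6]=?,scc[7]=?)
step 3: low=(low[0]=0,low[1]=?,low[2]=1,low[3]=0,low[4]=2,low[5]=?,low[6]=?,low[7]=3); scc=(scc[0]=?,scc[1]=?,scc[2]=0,scc[3]=?,scc[4]=1,scc[5]=?,scc[6]=?,scc[7]=?)
step 4: low=(low[0]=0,low[1]=?,low[2]=1,low[3]=0,low[4]=2,low[5]=?,low[6]=?,low[7]=0); scc=(scc[0]=?,scc[1]=?,scc[2]=0,scc[3]=?,scc[4]=1,scc[5]=?,scc[6]=?,scc[7]=?)
step 5: low=(low[0]=0,low[1]=?,low[2]=1,low[3]=0,low[4]=2,low[5]=?,low[6]=?,low[7]=0); scc=(scc[0]=2,scc[1]=?,scc[2]=0,scc[3]=2,scc[4]=1,scc[5]=?,scc[6]=?,scc[7]=2)
step 6: low=(low[0]=0,low[1]=5,low[2]=1,low[3]=0,low[4]=2,low[5]=?,low[6]=?,low[7]=0); scc=(scc[0]=2,scc[1]=3,scc[2]=0,scc[3]=2,scc[4]=1,scc[5]=?,scc[6]=?,scc[7]=2)
step 7: low=(low[0]=0,low[1]=5,low[2]=1,low[3]=0,low[4]=2,low[5]=6,low[6]=?,low[7]=0); scc=(scc[0]=2,scc[1]=3,scc[2]=0,scc[3]=2,scc[4]=1,scc[5]=4,scc[6]=?,scc[7]=2)
step 8: low=(low[0]=0,low[1]=5,low[2]=1,low[3]=0,low[4]=2,low[5]=6,low[6]=7,low[7]=0); scc=(scc[0]=2,scc[1]=3,scc[2]=0,scc[3]=2,scc[4]=1,scc[5]=4,scc[6]=5,scc[7]=2)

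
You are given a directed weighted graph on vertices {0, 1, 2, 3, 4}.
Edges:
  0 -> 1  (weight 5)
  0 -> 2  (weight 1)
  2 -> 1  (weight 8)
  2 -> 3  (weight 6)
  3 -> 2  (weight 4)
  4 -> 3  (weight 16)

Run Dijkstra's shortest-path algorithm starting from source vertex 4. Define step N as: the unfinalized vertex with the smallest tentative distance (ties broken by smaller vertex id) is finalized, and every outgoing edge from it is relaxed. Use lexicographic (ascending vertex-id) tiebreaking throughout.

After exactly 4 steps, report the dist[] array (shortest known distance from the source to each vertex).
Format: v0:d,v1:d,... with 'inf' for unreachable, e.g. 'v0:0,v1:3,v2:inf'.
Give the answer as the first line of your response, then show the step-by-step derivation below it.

v0:inf,v1:28,v2:20,v3:16,v4:0

step 1: dist = v0:inf,v1:inf,v2:inf,v3:16,v4:0
step 2: dist = v0:inf,v1:inf,v2:20,v3:16,v4:0
step 3: dist = v0:inf,v1:28,v2:20,v3:16,v4:0
step 4: dist = v0:inf,v1:28,v2:20,v3:16,v4:0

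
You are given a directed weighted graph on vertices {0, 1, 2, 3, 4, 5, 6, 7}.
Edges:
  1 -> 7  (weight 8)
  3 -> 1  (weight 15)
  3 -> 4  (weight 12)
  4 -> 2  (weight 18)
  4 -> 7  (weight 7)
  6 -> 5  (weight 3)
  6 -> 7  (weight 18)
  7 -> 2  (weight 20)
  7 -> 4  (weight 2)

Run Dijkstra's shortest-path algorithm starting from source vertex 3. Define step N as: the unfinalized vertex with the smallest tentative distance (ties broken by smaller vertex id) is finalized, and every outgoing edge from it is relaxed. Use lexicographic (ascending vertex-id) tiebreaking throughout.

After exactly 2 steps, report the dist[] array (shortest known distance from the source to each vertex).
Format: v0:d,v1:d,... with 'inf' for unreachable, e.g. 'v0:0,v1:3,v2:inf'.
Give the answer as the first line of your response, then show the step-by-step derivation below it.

v0:inf,v1:15,v2:30,v3:0,v4:12,v5:inf,v6:inf,v7:19

step 1: dist = v0:inf,v1:15,v2:inf,v3:0,v4:12,v5:inf,v6:inf,v7:inf
step 2: dist = v0:inf,v1:15,v2:30,v3:0,v4:12,v5:inf,v6:inf,v7:19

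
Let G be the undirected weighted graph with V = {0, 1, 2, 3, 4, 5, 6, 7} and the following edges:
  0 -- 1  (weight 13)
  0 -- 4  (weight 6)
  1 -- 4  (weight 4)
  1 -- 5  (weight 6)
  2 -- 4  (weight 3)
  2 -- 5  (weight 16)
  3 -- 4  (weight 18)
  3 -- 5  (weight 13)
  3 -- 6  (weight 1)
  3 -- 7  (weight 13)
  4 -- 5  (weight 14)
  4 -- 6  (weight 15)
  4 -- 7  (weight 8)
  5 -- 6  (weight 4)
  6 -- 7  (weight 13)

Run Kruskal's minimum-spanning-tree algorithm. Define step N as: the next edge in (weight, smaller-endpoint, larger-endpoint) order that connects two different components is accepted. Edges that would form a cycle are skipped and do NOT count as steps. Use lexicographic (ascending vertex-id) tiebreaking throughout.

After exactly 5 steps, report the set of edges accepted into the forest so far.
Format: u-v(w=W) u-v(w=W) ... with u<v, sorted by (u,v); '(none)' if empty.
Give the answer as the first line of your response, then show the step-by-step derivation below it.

0-4(w=6) 1-4(w=4) 2-4(w=3) 3-6(w=1) 5-6(w=4)

step 1: add edge 3-6 (w=1); MST = {3-6(w=1)}
step 2: add edge 2-4 (w=3); MST = {2-4(w=3) 3-6(w=1)}
step 3: add edge 1-4 (w=4); MST = {1-4(w=4) 2-4(w=3) 3-6(w=1)}
step 4: add edge 5-6 (w=4); MST = {1-4(w=4) 2-4(w=3) 3-6(w=1) 5-6(w=4)}
step 5: add edge 0-4 (w=6); MST = {0-4(w=6) 1-4(w=4) 2-4(w=3) 3-6(w=1) 5-6(w=4)}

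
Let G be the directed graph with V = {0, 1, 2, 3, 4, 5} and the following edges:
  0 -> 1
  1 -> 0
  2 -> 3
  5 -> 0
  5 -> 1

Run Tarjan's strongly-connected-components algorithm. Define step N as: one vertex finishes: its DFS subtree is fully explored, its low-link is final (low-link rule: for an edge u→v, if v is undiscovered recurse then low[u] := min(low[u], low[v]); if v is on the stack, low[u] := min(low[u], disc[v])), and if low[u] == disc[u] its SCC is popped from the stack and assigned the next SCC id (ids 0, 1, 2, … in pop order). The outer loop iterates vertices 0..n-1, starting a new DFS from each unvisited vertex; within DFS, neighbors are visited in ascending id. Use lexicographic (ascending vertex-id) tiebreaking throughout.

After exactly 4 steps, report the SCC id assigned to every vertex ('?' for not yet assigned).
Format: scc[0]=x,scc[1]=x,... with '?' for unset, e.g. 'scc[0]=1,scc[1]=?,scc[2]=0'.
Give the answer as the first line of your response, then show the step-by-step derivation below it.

scc[0]=0,scc[1]=0,scc[2]=2,scc[3]=1,scc[4]=?,scc[5]=?

step 1: low=(low[0]=0,low[1]=0,low[2]=?,low[3]=?,low[4]=?,low[5]=?); scc=(scc[0]=?,scc[1]=?,scc[2]=?,scc[3]=?,scc[4]=?,scc[5]=?)
step 2: low=(low[0]=0,low[1]=0,low[2]=?,low[3]=?,low[4]=?,low[5]=?); scc=(scc[0]=0,scc[1]=0,scc[2]=?,scc[3]=?,scc[4]=?,scc[5]=?)
step 3: low=(low[0]=0,low[1]=0,low[2]=2,low[3]=3,low[4]=?,low[5]=?); scc=(scc[0]=0,scc[1]=0,scc[2]=?,scc[3]=1,scc[4]=?,scc[5]=?)
step 4: low=(low[0]=0,low[1]=0,low[2]=2,low[3]=3,low[4]=?,low[5]=?); scc=(scc[0]=0,scc[1]=0,scc[2]=2,scc[3]=1,scc[4]=?,scc[5]=?)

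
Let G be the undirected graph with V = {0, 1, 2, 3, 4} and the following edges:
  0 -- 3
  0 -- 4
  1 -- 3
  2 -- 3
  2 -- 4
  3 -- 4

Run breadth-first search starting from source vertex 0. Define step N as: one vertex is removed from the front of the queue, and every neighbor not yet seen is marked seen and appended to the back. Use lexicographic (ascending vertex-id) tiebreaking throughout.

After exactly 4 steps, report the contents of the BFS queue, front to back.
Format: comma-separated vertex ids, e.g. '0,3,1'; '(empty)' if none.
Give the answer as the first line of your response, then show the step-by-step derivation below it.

2

step 1: dequeue 0; queue=[3,4]; order=0
step 2: dequeue 3; queue=[4,1,2]; order=0,3
step 3: dequeue 4; queue=[1,2]; order=0,3,4
step 4: dequeue 1; queue=[2]; order=0,3,4,1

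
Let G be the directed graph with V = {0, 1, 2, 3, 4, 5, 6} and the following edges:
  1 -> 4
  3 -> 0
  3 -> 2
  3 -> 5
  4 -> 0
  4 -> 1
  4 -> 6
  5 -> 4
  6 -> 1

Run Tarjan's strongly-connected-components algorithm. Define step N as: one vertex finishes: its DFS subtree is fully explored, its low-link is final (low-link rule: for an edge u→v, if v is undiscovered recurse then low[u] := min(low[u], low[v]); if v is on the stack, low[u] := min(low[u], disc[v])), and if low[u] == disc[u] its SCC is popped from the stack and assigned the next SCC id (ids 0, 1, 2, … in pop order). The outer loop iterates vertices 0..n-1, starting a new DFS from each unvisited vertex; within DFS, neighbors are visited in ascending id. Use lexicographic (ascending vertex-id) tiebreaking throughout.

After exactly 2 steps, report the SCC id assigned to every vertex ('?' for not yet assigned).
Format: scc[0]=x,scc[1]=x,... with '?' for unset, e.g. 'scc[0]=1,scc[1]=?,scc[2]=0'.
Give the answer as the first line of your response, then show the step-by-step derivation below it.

scc[0]=0,scc[1]=?,scc[2]=?,scc[3]=?,scc[4]=?,scc[5]=?,scc[6]=?

step 1: low=(low[0]=0,low[1]=?,low[2]=?,low[3]=?,low[4]=?,low[5]=?,low[6]=?); scc=(scc[0]=0,scc[1]=?,scc[2]=?,scc[3]=?,scc[4]=?,scc[5]=?,scc[6]=?)
step 2: low=(low[0]=0,low[1]=1,low[2]=?,low[3]=?,low[4]=1,low[5]=?,low[6]=1); scc=(scc[0]=0,scc[1]=?,scc[2]=?,scc[3]=?,scc[4]=?,scc[5]=?,scc[6]=?)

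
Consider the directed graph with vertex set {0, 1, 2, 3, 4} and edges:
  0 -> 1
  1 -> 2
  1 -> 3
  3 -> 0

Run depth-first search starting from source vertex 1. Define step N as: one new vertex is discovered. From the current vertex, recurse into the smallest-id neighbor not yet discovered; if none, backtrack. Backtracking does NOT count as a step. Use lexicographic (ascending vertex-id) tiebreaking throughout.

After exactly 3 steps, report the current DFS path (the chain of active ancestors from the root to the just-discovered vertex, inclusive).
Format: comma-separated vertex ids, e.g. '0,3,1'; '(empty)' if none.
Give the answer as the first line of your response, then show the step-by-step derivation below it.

1,3

step 1: discover 1; path=1; order=1
step 2: discover 2; path=1>2; order=1,2
step 3: discover 3; path=1>3; order=1,2,3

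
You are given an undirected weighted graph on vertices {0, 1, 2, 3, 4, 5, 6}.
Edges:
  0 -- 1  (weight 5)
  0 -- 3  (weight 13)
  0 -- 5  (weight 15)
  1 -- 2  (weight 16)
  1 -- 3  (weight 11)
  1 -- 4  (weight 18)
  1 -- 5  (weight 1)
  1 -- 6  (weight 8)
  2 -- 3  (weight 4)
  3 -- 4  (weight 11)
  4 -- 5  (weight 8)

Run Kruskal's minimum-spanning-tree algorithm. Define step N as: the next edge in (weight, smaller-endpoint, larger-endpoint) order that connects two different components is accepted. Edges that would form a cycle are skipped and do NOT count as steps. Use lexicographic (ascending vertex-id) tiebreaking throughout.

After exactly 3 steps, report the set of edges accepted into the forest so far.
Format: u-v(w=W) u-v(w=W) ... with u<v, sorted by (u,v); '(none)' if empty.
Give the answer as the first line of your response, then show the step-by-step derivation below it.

0-1(w=5) 1-5(w=1) 2-3(w=4)

step 1: add edge 1-5 (w=1); MST = {1-5(w=1)}
step 2: add edge 2-3 (w=4); MST = {1-5(w=1) 2-3(w=4)}
step 3: add edge 0-1 (w=5); MST = {0-1(w=5) 1-5(w=1) 2-3(w=4)}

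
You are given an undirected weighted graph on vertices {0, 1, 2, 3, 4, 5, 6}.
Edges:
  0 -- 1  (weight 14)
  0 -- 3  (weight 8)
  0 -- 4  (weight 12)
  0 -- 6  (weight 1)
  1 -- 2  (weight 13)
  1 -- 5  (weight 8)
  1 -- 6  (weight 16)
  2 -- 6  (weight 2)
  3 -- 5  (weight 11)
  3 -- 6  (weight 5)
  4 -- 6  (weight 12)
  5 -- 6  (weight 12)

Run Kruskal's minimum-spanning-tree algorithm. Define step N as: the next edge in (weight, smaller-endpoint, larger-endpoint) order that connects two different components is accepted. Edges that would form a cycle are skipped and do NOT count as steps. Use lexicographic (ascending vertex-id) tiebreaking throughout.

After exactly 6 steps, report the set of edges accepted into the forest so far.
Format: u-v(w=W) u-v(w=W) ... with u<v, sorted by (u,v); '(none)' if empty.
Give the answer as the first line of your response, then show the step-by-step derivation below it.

0-4(w=12) 0-6(w=1) 1-5(w=8) 2-6(w=2) 3-5(w=11) 3-6(w=5)

step 1: add edge 0-6 (w=1); MST = {0-6(w=1)}
step 2: add edge 2-6 (w=2); MST = {0-6(w=1) 2-6(w=2)}
step 3: add edge 3-6 (w=5); MST = {0-6(w=1) 2-6(w=2) 3-6(w=5)}
step 4: add edge 1-5 (w=8); MST = {0-6(w=1) 1-5(w=8) 2-6(w=2) 3-6(w=5)}
step 5: add edge 3-5 (w=11); MST = {0-6(w=1) 1-5(w=8) 2-6(w=2) 3-5(w=11) 3-6(w=5)}
step 6: add edge 0-4 (w=12); MST = {0-4(w=12) 0-6(w=1) 1-5(w=8) 2-6(w=2) 3-5(w=11) 3-6(w=5)}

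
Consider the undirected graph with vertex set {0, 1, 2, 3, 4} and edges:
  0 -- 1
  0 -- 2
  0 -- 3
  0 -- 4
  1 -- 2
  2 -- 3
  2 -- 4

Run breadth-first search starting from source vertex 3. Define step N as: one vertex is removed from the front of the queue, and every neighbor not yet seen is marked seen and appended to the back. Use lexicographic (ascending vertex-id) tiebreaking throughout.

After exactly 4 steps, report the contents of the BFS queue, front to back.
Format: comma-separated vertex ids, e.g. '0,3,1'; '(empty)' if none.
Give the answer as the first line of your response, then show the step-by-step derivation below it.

4

step 1: dequeue 3; queue=[0,2]; order=3
step 2: dequeue 0; queue=[2,1,4]; order=3,0
step 3: dequeue 2; queue=[1,4]; order=3,0,2
step 4: dequeue 1; queue=[4]; order=3,0,2,1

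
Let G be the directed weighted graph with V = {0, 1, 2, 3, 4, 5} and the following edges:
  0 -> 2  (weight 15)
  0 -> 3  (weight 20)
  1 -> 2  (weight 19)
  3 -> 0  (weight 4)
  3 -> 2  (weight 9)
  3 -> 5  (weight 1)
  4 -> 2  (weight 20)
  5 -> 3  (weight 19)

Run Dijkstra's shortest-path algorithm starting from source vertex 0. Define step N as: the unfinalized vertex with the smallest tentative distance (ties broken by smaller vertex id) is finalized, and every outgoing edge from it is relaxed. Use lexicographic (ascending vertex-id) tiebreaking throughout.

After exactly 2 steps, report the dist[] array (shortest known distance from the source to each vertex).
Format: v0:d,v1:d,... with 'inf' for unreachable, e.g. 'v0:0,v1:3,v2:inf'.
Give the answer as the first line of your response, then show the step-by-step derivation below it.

v0:0,v1:inf,v2:15,v3:20,v4:inf,v5:inf

step 1: dist = v0:0,v1:inf,v2:15,v3:20,v4:inf,v5:inf
step 2: dist = v0:0,v1:inf,v2:15,v3:20,v4:inf,v5:inf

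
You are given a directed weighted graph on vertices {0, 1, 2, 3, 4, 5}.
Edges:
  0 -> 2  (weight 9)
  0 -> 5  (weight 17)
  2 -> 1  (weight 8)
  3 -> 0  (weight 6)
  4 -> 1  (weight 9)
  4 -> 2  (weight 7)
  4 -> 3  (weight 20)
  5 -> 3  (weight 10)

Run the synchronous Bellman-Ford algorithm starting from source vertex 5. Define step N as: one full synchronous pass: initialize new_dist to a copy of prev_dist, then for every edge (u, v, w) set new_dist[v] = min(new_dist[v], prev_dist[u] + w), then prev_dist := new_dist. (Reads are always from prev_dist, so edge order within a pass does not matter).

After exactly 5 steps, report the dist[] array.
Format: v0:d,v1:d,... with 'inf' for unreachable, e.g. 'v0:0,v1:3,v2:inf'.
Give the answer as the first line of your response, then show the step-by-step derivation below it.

v0:16,v1:33,v2:25,v3:10,v4:inf,v5:0

step 1: dist = v0:inf,v1:inf,v2:inf,v3:10,v4:inf,v5:0
step 2: dist = v0:16,v1:inf,v2:inf,v3:10,v4:inf,v5:0
step 3: dist = v0:16,v1:inf,v2:25,v3:10,v4:inf,v5:0
step 4: dist = v0:16,v1:33,v2:25,v3:10,v4:inf,v5:0
step 5: dist = v0:16,v1:33,v2:25,v3:10,v4:inf,v5:0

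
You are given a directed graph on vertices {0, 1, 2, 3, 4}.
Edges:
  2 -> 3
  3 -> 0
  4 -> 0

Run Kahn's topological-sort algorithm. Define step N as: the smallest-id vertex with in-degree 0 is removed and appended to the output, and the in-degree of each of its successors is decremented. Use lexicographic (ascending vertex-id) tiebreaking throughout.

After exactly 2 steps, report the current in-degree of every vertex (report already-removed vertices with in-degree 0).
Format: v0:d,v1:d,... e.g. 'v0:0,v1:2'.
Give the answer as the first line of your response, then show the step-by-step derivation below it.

v0:2,v1:0,v2:0,v3:0,v4:0

step 1: output 1; order=[1]; indeg=(2,0,0,1,0)
step 2: output 2; order=[1,2]; indeg=(2,0,0,0,0)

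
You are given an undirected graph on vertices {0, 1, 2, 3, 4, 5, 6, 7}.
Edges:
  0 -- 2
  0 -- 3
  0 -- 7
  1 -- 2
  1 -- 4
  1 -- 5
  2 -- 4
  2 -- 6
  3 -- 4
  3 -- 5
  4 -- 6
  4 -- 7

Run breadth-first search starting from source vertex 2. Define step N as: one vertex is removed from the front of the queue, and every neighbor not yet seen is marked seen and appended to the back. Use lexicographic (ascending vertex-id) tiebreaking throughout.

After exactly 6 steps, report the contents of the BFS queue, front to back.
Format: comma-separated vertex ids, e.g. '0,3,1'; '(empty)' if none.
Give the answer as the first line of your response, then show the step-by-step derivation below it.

7,5

step 1: dequeue 2; queue=[0,1,4,6]; order=2
step 2: dequeue 0; queue=[1,4,6,3,7]; order=2,0
step 3: dequeue 1; queue=[4,6,3,7,5]; order=2,0,1
step 4: dequeue 4; queue=[6,3,7,5]; order=2,0,1,4
step 5: dequeue 6; queue=[3,7,5]; order=2,0,1,4,6
step 6: dequeue 3; queue=[7,5]; order=2,0,1,4,6,3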